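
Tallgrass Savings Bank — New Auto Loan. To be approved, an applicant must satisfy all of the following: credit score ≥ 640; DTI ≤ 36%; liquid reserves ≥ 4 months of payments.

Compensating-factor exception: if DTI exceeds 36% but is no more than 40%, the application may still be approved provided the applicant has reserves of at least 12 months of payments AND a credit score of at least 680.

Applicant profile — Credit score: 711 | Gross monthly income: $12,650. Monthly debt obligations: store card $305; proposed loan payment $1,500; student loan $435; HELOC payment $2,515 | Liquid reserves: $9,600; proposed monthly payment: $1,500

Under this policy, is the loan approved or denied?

Denied

Credit score 711 ≥ 640 (meets base)
Total debts = (305 + 1,500 + 435 + 2,515) = 4,755. DTI = 4,755/12,650 = 37.6% > 36% — standard DTI limit exceeded.
Liquid reserves cover 9,600/1,500 = 6.4 months — ≥ 4 required
37.6% falls in the override range (36%–40%), so the compensating-factor test applies.
Reserves 6.4 < 12 months; credit score 711 ≥ 680.
Override conditions not both satisfied; exception does not apply.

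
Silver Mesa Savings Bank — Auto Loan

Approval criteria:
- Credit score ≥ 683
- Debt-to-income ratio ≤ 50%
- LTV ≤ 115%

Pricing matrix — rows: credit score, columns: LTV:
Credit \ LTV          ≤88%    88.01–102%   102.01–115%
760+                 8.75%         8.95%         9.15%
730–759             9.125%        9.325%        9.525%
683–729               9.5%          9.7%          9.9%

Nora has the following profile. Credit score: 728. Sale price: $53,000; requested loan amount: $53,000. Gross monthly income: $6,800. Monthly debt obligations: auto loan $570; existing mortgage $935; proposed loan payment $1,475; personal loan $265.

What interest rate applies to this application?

Credit score 728 ≥ 683; Total monthly debts = (570 + 935 + 1,475 + 265) = 3,245. DTI: 3,245 ÷ 6,800 = 47.7%, within the 50% cap
LTV: 53,000 ÷ 53,000 = 100%, within 115% cap
Score 728 is in the 683–729 band; LTV 100% is in the 88.01–102% band → 9.7%.

9.7%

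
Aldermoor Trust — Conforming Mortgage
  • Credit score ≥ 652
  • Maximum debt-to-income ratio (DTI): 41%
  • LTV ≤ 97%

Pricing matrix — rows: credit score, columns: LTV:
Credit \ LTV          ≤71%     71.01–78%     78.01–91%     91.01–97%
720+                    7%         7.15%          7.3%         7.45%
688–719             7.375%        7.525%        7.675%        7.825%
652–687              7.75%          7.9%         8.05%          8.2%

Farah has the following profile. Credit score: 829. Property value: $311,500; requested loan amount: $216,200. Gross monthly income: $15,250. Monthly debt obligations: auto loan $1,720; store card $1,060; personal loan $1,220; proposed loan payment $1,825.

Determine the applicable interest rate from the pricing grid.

Credit score 829 ≥ 652; Total monthly debts = (1,720 + 1,060 + 1,220 + 1,825) = 5,825. DTI = 5,825/15,250 = 38.2% ≤ 41%
Loan-to-value = 216,200/311,500 = 69.4% — pass (97% max)
Credit 829 → row 720+; LTV 69.4% → column ≤71%. Grid cell → 7%.

7%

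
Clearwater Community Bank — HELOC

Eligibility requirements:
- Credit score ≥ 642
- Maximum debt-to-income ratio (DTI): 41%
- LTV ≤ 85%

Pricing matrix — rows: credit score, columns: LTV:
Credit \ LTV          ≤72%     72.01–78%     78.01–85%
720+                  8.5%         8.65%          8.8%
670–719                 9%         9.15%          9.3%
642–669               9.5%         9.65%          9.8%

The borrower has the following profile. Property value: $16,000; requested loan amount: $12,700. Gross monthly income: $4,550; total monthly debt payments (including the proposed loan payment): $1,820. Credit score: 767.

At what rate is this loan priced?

8.8%

Credit score 767 ≥ 642; Debt-to-income = 1,820/4,550 = 40% — meets 41% limit
Loan-to-value = 12,700/16,000 = 79.4% — pass (85% max)
Score 767 is in the 720+ band; LTV 79.4% is in the 78.01–85% band → 8.8%.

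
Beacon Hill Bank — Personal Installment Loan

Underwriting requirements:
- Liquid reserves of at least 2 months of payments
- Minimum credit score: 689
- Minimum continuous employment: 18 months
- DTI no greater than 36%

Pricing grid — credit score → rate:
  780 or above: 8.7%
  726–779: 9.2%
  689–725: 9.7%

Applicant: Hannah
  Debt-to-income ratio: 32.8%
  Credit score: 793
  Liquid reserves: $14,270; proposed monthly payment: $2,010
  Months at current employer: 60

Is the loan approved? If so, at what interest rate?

Approved at 8.7%

Credit score 793 ≥ 689 (meets minimum)
Employment 60 ≥ 18 months
Reserves = 14,270/2,010 = 7.1 months ≥ 2
DTI 32.8% ≤ 36%
All requirements met. Score 793 falls in the 780 or above tier → 8.7%.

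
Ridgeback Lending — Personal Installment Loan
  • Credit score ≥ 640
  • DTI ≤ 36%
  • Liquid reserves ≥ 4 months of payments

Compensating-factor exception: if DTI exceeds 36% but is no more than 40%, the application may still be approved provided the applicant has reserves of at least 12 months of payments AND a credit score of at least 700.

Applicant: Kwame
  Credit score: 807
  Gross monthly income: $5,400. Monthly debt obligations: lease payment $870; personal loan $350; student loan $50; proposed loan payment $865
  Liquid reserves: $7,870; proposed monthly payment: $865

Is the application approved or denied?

Denied

Credit score 807 ≥ 640 (meets base)
Total debts = (870 + 350 + 50 + 865) = 2,135. DTI: 2,135 ÷ 5,400 = 39.5%, over the 36% base limit.
Reserves: 7,870 ÷ 865 = 9.1 months (meets 4-month minimum)
DTI 39.5% is within the 36%–40% exception band; checking compensating factors.
Reserves 9.1 < 12 months; credit score 807 ≥ 700.
Compensating-factor requirement not fully met.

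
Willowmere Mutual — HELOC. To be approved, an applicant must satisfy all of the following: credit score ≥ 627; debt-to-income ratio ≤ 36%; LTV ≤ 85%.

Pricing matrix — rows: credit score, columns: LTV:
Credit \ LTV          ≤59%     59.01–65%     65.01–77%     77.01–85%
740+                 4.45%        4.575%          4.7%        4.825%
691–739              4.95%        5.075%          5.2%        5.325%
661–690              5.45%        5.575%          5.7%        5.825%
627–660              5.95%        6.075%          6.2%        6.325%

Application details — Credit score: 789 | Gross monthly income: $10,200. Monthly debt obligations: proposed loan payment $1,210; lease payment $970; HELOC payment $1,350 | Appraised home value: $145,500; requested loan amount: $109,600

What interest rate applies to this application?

4.7%

Credit score 789 ≥ 627; Total monthly debts = (1,210 + 970 + 1,350) = 3,530. DTI: 3,530 ÷ 10,200 = 34.6%, within the 36% cap
LTV: 109,600 ÷ 145,500 = 75.3%, within 85% cap
Credit 789 → row 740+; LTV 75.3% → column 65.01–77%. Grid cell → 4.7%.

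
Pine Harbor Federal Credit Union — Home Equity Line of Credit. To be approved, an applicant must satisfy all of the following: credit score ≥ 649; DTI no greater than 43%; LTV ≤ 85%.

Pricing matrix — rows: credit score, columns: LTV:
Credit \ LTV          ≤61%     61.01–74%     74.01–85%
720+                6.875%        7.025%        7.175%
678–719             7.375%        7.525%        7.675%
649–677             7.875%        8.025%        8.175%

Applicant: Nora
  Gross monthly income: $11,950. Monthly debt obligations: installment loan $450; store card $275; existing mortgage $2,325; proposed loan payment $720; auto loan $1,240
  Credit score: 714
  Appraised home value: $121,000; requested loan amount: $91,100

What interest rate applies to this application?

Credit score 714 ≥ 649; Total monthly debts = (450 + 275 + 2,325 + 720 + 1,240) = 5,010. DTI = 5,010/11,950 = 41.9% ≤ 43%
Loan-to-value = 91,100/121,000 = 75.3% — pass (85% max)
Score 714 is in the 678–719 band; LTV 75.3% is in the 74.01–85% band → 7.675%.

7.675%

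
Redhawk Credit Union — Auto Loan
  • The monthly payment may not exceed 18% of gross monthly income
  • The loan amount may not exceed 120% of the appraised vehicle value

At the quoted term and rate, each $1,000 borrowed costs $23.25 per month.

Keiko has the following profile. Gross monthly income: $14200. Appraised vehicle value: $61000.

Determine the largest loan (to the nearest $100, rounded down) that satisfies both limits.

Payment cap: 18% × $14,200 = $2,556/month.
At $23.25 per $1,000, that supports 2,556/23.25 × 1,000 ≈ $109,935 → $109,900.
LTV cap: 120% × $61,000 = $73,200 → $73,200.
Binding constraint: loan-to-value.

$73,200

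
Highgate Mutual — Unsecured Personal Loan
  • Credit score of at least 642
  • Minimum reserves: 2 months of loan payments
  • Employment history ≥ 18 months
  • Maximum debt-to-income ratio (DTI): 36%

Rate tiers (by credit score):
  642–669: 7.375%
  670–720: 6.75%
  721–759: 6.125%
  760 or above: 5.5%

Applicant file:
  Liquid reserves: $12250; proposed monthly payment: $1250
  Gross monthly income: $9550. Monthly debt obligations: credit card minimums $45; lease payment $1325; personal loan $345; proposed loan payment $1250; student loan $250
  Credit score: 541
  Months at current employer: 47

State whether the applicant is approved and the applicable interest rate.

Denied

Credit score 541 < 642 (below minimum)
Total monthly debts = (45 + 1,325 + 345 + 1,250 + 250) = 3,215. Debt-to-income = 3,215/9,550 = 33.7% — meets 36% limit
Reserves: 12,250 ÷ 1,250 = 9.8 months (meets 2-month minimum)
Employment 47 ≥ 18 months
Not all requirements met → denied.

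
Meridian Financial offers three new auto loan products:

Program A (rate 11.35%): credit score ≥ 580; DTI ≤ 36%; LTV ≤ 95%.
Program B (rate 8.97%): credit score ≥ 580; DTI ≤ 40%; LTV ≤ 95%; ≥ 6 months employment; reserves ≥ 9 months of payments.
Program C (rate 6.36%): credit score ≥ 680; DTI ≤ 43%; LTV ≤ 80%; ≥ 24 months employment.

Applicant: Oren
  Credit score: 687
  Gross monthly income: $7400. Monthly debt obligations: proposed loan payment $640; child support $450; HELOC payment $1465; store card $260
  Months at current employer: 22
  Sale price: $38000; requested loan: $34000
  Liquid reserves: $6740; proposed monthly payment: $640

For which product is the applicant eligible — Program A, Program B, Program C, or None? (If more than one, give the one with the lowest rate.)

Total debts = (640 + 450 + 1,465 + 260) = 2,815; DTI = 2,815/7,400 = 38%.
LTV = 34,000/38,000 = 89.5%.
Reserves = 6,740/640 = 10.5 months.
Program A: score 687 ≥ 580; DTI 38% > 36%; LTV 89.5% ≤ 95% → does not qualify.
Program B: score 687 ≥ 580; DTI 38% ≤ 40%; LTV 89.5% ≤ 95%; employment 22 ≥ 6 mo; reserves 10.5 ≥ 9 mo → qualifies.
Program C: score 687 ≥ 680; DTI 38% ≤ 43%; LTV 89.5% > 80%; employment 22 < 24 mo → does not qualify.

Program B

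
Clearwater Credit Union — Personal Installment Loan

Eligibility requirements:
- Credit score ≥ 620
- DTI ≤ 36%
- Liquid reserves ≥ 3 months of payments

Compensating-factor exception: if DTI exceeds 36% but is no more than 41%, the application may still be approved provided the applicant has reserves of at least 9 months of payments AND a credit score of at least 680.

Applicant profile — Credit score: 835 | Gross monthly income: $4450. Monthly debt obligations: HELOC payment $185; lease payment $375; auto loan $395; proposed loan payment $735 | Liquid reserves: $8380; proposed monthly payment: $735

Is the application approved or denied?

Approved

Credit score 835 ≥ 620 (meets base)
Total debts = (185 + 375 + 395 + 735) = 1,690. DTI: 1,690 ÷ 4,450 = 38%, over the 36% base limit.
Liquid reserves cover 8,380/735 = 11.4 months — ≥ 3 required
DTI 38% is within the 36%–41% exception band; checking compensating factors.
Reserves 11.4 ≥ 9 months; credit score 835 ≥ 680.
Both override conditions satisfied; DTI exception granted.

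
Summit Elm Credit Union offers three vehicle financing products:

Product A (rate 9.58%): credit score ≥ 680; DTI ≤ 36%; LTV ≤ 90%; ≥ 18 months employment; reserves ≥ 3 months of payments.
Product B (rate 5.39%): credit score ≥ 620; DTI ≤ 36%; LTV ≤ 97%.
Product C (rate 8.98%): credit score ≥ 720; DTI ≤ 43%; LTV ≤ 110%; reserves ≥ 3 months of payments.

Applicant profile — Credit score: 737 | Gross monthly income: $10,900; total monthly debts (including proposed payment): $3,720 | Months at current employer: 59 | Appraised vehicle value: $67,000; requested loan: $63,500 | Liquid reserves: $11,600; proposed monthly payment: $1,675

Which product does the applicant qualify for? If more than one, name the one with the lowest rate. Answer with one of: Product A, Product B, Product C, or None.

DTI = 3,720/10,900 = 34.1%.
LTV = 63,500/67,000 = 94.8%.
Reserves = 11,600/1,675 = 6.9 months.
Product A: score 737 ≥ 680; DTI 34.1% ≤ 36%; LTV 94.8% > 90%; employment 59 ≥ 18 mo; reserves 6.9 ≥ 3 mo → does not qualify.
Product B: score 737 ≥ 620; DTI 34.1% ≤ 36%; LTV 94.8% ≤ 97% → qualifies.
Product C: score 737 ≥ 720; DTI 34.1% ≤ 43%; LTV 94.8% ≤ 110%; reserves 6.9 ≥ 3 mo → qualifies.
Qualifying: Product B, Product C. Lowest rate is 5.39% → Product B.

Product B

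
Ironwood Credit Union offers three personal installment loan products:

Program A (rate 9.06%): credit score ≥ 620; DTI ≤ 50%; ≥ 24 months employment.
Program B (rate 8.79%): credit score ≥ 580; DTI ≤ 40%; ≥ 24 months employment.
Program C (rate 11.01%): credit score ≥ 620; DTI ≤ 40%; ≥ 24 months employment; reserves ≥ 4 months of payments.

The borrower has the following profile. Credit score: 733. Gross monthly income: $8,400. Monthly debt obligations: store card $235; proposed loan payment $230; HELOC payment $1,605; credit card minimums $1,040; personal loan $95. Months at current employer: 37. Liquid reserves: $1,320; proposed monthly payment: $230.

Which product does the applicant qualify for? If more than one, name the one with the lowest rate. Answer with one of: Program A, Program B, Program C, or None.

Program B

Total debts = (235 + 230 + 1,605 + 1,040 + 95) = 3,205; DTI = 3,205/8,400 = 38.2%.
Reserves = 1,320/230 = 5.7 months.
Program A: score 733 ≥ 620; DTI 38.2% ≤ 50%; employment 37 ≥ 24 mo → qualifies.
Program B: score 733 ≥ 580; DTI 38.2% ≤ 40%; employment 37 ≥ 24 mo → qualifies.
Program C: score 733 ≥ 620; DTI 38.2% ≤ 40%; employment 37 ≥ 24 mo; reserves 5.7 ≥ 4 mo → qualifies.
Qualifying: Program A, Program B, Program C. Lowest rate is 8.79% → Program B.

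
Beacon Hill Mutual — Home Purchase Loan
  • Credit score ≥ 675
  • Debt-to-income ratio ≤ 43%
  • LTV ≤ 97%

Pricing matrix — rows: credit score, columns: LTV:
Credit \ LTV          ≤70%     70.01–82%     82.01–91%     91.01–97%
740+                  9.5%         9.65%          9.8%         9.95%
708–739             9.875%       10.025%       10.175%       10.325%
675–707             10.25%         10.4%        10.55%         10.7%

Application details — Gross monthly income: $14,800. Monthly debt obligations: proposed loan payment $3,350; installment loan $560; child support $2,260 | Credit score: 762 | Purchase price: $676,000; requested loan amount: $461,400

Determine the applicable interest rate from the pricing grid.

9.5%

Credit score 762 ≥ 675; Total monthly debts = (3,350 + 560 + 2,260) = 6,170. Debt-to-income = 6,170/14,800 = 41.7% — meets 43% limit
LTV = 461,400/676,000 = 68.3% ≤ 97%
Score 762 is in the 740+ band; LTV 68.3% is in the ≤70% band → 9.5%.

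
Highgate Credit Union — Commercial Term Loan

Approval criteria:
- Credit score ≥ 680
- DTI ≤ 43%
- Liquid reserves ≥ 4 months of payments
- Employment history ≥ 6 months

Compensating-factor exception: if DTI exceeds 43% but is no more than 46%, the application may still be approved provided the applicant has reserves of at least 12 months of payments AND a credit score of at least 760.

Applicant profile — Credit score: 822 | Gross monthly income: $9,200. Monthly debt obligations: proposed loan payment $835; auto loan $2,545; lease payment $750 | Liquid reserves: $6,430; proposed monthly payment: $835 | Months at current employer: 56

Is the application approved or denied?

Credit score 822 ≥ 680 (meets base)
Total debts = (835 + 2,545 + 750) = 4,130. DTI: 4,130 ÷ 9,200 = 44.9%, over the 43% base limit.
Liquid reserves cover 6,430/835 = 7.7 months — ≥ 4 required
Employment 56 ≥ 6 months
DTI 44.9% is within the 43%–46% exception band; checking compensating factors.
Reserves 7.7 < 12 months; credit score 822 ≥ 760.
Compensating-factor requirement not fully met.

Denied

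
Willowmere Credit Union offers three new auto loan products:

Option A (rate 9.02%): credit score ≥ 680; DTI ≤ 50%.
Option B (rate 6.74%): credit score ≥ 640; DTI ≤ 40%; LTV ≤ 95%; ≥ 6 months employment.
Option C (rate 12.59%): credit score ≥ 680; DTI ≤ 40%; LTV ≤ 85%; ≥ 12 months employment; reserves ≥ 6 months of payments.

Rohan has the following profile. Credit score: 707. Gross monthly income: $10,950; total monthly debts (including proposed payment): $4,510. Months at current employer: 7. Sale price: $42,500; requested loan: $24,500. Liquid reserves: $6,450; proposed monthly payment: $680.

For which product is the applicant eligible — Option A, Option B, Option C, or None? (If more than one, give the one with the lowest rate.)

Option A

DTI = 4,510/10,950 = 41.2%.
LTV = 24,500/42,500 = 57.6%.
Reserves = 6,450/680 = 9.5 months.
Option A: score 707 ≥ 680; DTI 41.2% ≤ 50% → qualifies.
Option B: score 707 ≥ 640; DTI 41.2% > 40%; LTV 57.6% ≤ 95%; employment 7 ≥ 6 mo → does not qualify.
Option C: score 707 ≥ 680; DTI 41.2% > 40%; LTV 57.6% ≤ 85%; employment 7 < 12 mo; reserves 9.5 ≥ 6 mo → does not qualify.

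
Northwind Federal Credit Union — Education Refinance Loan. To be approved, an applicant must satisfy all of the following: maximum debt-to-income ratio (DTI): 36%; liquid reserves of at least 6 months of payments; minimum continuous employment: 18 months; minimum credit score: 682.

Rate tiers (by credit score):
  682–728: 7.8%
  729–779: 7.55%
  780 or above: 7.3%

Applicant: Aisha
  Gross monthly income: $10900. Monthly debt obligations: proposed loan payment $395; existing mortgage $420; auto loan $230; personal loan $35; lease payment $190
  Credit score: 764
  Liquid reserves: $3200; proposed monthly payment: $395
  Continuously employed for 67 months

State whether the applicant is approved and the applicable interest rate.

Approved at 7.55%

Credit score 764 ≥ 682 (meets minimum)
Employment 67 ≥ 18 months
Total monthly debts = (395 + 420 + 230 + 35 + 190) = 1,270. Debt-to-income = 1,270/10,900 = 11.7% — meets 36% limit
Liquid reserves cover 3,200/395 = 8.1 months — ≥ 6 required
All requirements met. Score 764 falls in the 729–779 tier → 7.55%.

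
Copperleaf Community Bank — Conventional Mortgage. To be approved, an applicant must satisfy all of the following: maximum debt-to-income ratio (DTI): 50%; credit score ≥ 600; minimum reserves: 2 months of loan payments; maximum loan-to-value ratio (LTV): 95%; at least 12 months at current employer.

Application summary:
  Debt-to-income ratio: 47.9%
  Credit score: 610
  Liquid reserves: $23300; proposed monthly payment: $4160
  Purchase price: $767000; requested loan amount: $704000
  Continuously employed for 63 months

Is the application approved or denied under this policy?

Approved

DTI 47.9% is within the 50% limit
Credit score 610 ≥ 600 (meets)
Liquid reserves cover 23,300/4,160 = 5.6 months — ≥ 2 required
LTV = 704,000/767,000 = 91.8% ≤ 95%
Employment 63 ≥ 12 months
All criteria satisfied.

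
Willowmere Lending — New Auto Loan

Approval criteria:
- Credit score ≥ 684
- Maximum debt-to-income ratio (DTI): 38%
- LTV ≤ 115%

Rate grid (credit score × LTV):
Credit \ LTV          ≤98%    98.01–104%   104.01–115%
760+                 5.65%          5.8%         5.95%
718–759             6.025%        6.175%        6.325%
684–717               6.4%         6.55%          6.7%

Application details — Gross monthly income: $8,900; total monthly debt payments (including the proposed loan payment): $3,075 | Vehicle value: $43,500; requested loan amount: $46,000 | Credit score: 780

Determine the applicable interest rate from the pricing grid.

Credit score 780 ≥ 684; DTI = 3,075/8,900 = 34.6% ≤ 38%
LTV = 46,000/43,500 = 105.7% ≤ 115%
Credit 780 → row 760+; LTV 105.7% → column 104.01–115%. Grid cell → 5.95%.

5.95%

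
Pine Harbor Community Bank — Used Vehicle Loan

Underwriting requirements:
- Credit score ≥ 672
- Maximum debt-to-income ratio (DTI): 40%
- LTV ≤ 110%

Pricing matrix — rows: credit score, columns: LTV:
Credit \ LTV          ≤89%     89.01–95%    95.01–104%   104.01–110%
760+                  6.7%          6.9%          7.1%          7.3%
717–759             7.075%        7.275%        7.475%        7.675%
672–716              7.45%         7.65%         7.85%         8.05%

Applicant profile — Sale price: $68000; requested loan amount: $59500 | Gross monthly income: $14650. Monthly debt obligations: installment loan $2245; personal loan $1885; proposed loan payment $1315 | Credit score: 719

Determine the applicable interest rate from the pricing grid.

7.075%

Credit score 719 ≥ 672; Total monthly debts = (2,245 + 1,885 + 1,315) = 5,445. Debt-to-income = 5,445/14,650 = 37.2% — meets 40% limit
LTV: 59,500 ÷ 68,000 = 87.5%, within 110% cap
Credit 719 → row 717–759; LTV 87.5% → column ≤89%. Grid cell → 7.075%.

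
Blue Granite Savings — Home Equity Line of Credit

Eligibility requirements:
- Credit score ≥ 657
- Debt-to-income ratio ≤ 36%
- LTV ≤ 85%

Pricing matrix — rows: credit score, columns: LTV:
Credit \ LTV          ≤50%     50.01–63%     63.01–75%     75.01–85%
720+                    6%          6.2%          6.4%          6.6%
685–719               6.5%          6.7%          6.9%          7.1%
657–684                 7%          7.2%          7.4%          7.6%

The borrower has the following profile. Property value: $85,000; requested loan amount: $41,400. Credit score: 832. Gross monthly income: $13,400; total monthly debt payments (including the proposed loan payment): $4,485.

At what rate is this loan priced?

6%

Credit score 832 ≥ 657; DTI: 4,485 ÷ 13,400 = 33.5%, within the 36% cap
LTV = 41,400/85,000 = 48.7% ≤ 85%
Score 832 is in the 720+ band; LTV 48.7% is in the ≤50% band → 6%.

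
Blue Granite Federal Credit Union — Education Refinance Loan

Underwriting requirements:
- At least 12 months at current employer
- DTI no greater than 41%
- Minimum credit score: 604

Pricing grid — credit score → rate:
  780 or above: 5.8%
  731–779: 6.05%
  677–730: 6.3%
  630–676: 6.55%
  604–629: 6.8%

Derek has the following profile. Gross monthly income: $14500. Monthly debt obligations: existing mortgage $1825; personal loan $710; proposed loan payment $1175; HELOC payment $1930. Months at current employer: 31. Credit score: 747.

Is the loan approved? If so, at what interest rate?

Credit score 747 ≥ 604 (meets minimum)
Total monthly debts = (1,825 + 710 + 1,175 + 1,930) = 5,640. DTI = 5,640/14,500 = 38.9% ≤ 41%
Employment 31 ≥ 12 months
All requirements met. Score 747 falls in the 731–779 tier → 6.05%.

Approved at 6.05%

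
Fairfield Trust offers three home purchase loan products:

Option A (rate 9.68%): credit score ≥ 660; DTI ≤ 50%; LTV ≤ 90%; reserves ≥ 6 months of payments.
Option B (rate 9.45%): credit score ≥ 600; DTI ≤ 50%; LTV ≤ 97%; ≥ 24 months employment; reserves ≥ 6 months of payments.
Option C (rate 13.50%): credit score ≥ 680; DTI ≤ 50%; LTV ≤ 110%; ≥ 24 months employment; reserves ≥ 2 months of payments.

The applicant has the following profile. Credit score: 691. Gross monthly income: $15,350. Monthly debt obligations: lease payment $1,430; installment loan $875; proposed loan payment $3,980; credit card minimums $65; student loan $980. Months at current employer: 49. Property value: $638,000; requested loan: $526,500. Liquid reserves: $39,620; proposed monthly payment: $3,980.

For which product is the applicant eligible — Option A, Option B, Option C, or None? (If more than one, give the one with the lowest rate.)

Option B

Total debts = (1,430 + 875 + 3,980 + 65 + 980) = 7,330; DTI = 7,330/15,350 = 47.8%.
LTV = 526,500/638,000 = 82.5%.
Reserves = 39,620/3,980 = 10.0 months.
Option A: score 691 ≥ 660; DTI 47.8% ≤ 50%; LTV 82.5% ≤ 90%; reserves 10.0 ≥ 6 mo → qualifies.
Option B: score 691 ≥ 600; DTI 47.8% ≤ 50%; LTV 82.5% ≤ 97%; employment 49 ≥ 24 mo; reserves 10.0 ≥ 6 mo → qualifies.
Option C: score 691 ≥ 680; DTI 47.8% ≤ 50%; LTV 82.5% ≤ 110%; employment 49 ≥ 24 mo; reserves 10.0 ≥ 2 mo → qualifies.
Qualifying: Option A, Option B, Option C. Lowest rate is 9.45% → Option B.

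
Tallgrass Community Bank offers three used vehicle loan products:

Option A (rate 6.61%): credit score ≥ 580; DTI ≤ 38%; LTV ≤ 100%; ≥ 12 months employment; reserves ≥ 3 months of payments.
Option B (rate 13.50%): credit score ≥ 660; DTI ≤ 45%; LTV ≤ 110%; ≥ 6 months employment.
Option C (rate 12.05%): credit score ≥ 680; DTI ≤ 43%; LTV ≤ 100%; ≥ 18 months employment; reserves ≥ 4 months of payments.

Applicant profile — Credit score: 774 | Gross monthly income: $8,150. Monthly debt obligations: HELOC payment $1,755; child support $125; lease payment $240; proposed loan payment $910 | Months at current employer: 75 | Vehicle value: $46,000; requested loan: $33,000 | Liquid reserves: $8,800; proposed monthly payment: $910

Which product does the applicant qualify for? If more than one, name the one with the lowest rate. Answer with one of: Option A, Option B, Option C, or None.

Total debts = (1,755 + 125 + 240 + 910) = 3,030; DTI = 3,030/8,150 = 37.2%.
LTV = 33,000/46,000 = 71.7%.
Reserves = 8,800/910 = 9.7 months.
Option A: score 774 ≥ 580; DTI 37.2% ≤ 38%; LTV 71.7% ≤ 100%; employment 75 ≥ 12 mo; reserves 9.7 ≥ 3 mo → qualifies.
Option B: score 774 ≥ 660; DTI 37.2% ≤ 45%; LTV 71.7% ≤ 110%; employment 75 ≥ 6 mo → qualifies.
Option C: score 774 ≥ 680; DTI 37.2% ≤ 43%; LTV 71.7% ≤ 100%; employment 75 ≥ 18 mo; reserves 9.7 ≥ 4 mo → qualifies.
Qualifying: Option A, Option B, Option C. Lowest rate is 6.61% → Option A.

Option A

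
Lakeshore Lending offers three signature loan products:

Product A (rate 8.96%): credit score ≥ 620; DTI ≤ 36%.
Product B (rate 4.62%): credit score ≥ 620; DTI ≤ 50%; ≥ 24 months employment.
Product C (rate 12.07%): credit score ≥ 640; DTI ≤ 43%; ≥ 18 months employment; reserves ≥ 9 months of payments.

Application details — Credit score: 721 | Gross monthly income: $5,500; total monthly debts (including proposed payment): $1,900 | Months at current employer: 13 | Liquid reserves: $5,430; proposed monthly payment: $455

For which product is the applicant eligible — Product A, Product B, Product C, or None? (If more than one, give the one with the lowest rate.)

Product A

DTI = 1,900/5,500 = 34.5%.
Reserves = 5,430/455 = 11.9 months.
Product A: score 721 ≥ 620; DTI 34.5% ≤ 36% → qualifies.
Product B: score 721 ≥ 620; DTI 34.5% ≤ 50%; employment 13 < 24 mo → does not qualify.
Product C: score 721 ≥ 640; DTI 34.5% ≤ 43%; employment 13 < 18 mo; reserves 11.9 ≥ 9 mo → does not qualify.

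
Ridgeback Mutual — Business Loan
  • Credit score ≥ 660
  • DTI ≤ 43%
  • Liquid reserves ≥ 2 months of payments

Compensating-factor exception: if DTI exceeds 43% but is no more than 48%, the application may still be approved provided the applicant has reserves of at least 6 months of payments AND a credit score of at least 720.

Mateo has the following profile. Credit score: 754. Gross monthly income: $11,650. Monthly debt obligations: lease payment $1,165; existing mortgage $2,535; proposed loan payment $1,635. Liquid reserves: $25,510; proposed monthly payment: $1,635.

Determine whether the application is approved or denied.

Approved

Credit score 754 ≥ 660 (meets base)
Total debts = (1,165 + 2,535 + 1,635) = 5,335. DTI = 5,335/11,650 = 45.8% > 43% — standard DTI limit exceeded.
Reserves = 25,510/1,635 = 15.6 months ≥ 2
45.8% falls in the override range (43%–48%), so the compensating-factor test applies.
Override check — reserves: 15.6 mo (ok); score: 754 (ok).
Both override conditions satisfied; DTI exception granted.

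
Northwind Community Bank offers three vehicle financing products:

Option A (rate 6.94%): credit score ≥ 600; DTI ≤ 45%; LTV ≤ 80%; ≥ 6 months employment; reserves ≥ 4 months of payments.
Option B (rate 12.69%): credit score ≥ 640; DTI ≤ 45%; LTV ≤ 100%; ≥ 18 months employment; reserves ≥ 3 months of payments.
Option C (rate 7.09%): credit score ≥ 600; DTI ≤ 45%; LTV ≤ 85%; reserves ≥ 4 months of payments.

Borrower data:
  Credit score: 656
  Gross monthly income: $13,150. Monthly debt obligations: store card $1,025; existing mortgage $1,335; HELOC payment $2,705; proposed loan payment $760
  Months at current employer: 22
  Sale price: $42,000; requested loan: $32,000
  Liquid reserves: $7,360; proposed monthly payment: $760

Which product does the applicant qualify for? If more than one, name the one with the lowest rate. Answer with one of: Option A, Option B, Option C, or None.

Total debts = (1,025 + 1,335 + 2,705 + 760) = 5,825; DTI = 5,825/13,150 = 44.3%.
LTV = 32,000/42,000 = 76.2%.
Reserves = 7,360/760 = 9.7 months.
Option A: score 656 ≥ 600; DTI 44.3% ≤ 45%; LTV 76.2% ≤ 80%; employment 22 ≥ 6 mo; reserves 9.7 ≥ 4 mo → qualifies.
Option B: score 656 ≥ 640; DTI 44.3% ≤ 45%; LTV 76.2% ≤ 100%; employment 22 ≥ 18 mo; reserves 9.7 ≥ 3 mo → qualifies.
Option C: score 656 ≥ 600; DTI 44.3% ≤ 45%; LTV 76.2% ≤ 85%; reserves 9.7 ≥ 4 mo → qualifies.
Qualifying: Option A, Option B, Option C. Lowest rate is 6.94% → Option A.

Option A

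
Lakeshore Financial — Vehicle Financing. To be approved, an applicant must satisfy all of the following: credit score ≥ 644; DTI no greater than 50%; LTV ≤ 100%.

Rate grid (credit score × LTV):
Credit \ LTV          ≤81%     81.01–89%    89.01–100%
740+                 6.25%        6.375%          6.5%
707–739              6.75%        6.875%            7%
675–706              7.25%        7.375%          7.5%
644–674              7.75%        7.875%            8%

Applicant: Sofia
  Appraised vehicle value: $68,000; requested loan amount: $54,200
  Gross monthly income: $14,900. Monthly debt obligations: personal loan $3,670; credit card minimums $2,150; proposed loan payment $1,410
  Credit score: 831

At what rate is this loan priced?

Credit score 831 ≥ 644; Total monthly debts = (3,670 + 2,150 + 1,410) = 7,230. DTI = 7,230/14,900 = 48.5% ≤ 50%
Loan-to-value = 54,200/68,000 = 79.7% — pass (100% max)
Score 831 is in the 740+ band; LTV 79.7% is in the ≤81% band → 6.25%.

6.25%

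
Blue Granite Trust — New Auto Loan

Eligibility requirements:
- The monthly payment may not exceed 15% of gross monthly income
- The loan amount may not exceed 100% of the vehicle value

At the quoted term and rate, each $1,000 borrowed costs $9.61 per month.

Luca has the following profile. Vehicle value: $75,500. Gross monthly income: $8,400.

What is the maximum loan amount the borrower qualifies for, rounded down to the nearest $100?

$75,500

Payment cap: 15% × $8,400 = $1,260/month.
At $9.61 per $1,000, that supports 1,260/9.61 × 1,000 ≈ $131,113 → $131,100.
LTV cap: 100% × $75,500 = $75,500 → $75,500.
Binding constraint: loan-to-value.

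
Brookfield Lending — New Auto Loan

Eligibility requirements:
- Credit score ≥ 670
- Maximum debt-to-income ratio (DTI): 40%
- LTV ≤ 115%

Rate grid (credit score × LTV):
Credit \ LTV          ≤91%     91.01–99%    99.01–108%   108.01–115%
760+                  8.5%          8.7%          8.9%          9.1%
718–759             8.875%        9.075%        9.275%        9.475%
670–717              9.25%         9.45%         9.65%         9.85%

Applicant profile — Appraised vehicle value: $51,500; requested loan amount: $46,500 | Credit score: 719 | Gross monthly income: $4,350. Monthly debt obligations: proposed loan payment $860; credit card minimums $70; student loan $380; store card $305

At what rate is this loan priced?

8.875%

Credit score 719 ≥ 670; Total monthly debts = (860 + 70 + 380 + 305) = 1,615. Debt-to-income = 1,615/4,350 = 37.1% — meets 40% limit
LTV = 46,500/51,500 = 90.3% ≤ 115%
Credit 719 → row 718–759; LTV 90.3% → column ≤91%. Grid cell → 8.875%.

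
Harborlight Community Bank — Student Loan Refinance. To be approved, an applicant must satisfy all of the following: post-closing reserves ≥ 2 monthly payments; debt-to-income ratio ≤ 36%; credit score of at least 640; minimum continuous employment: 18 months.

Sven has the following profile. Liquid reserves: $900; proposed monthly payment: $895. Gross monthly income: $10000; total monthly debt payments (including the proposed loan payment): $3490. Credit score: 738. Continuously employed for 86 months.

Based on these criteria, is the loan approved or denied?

Liquid reserves cover 900/895 = 1.0 months — < 2 required
DTI = 3,490/10,000 = 34.9% ≤ 36%
Credit score 738 ≥ 640 (meets)
Employment 86 ≥ 18 months
Fails on reserves.

Denied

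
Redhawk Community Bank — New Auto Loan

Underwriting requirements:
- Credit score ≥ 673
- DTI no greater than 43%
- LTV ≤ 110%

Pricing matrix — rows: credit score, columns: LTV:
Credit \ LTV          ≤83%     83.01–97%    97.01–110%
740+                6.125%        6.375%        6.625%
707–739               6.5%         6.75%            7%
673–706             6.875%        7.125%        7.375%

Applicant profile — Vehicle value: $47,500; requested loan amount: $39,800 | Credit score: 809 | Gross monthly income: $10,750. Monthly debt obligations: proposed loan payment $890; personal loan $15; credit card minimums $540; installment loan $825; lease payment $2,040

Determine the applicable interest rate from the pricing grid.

Credit score 809 ≥ 673; Total monthly debts = (890 + 15 + 540 + 825 + 2,040) = 4,310. DTI: 4,310 ÷ 10,750 = 40.1%, within the 43% cap
LTV = 39,800/47,500 = 83.8% ≤ 110%
Credit 809 → row 740+; LTV 83.8% → column 83.01–97%. Grid cell → 6.375%.

6.375%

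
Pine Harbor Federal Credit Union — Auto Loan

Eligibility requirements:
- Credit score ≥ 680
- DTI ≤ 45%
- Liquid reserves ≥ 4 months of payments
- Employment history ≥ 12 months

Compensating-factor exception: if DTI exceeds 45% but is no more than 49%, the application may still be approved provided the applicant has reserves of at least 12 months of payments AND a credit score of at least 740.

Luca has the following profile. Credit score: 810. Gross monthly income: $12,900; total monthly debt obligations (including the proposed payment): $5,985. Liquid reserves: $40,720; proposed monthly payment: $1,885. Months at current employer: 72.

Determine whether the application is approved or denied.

Approved

Credit score 810 ≥ 680 (meets base)
DTI = 5,985/12,900 = 46.4% > 45% — standard DTI limit exceeded.
Reserves = 40,720/1,885 = 21.6 months ≥ 4
Employment 72 ≥ 12 months
DTI 46.4% is within the 45%–49% exception band; checking compensating factors.
Reserves 21.6 ≥ 12 months; credit score 810 ≥ 740.
Both compensating conditions met → exception applies.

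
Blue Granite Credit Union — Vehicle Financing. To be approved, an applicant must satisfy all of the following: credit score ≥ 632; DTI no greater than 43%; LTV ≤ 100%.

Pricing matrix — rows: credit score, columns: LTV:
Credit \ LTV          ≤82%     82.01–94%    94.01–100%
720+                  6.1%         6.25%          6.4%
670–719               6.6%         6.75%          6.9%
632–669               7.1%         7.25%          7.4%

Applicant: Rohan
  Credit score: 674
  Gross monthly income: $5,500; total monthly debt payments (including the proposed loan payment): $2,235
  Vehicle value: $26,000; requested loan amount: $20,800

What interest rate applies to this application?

Credit score 674 ≥ 632; DTI: 2,235 ÷ 5,500 = 40.6%, within the 43% cap
LTV = 20,800/26,000 = 80% ≤ 100%
Score 674 is in the 670–719 band; LTV 80% is in the ≤82% band → 6.6%.

6.6%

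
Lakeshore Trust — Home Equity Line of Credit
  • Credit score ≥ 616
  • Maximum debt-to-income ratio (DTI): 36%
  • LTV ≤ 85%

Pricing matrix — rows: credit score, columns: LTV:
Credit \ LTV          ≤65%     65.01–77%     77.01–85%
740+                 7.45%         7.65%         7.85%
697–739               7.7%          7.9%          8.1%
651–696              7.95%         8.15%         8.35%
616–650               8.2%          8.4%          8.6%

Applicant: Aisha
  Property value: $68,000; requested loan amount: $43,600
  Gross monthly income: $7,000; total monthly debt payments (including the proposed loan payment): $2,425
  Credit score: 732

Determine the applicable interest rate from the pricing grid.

7.7%

Credit score 732 ≥ 616; DTI = 2,425/7,000 = 34.6% ≤ 36%
Loan-to-value = 43,600/68,000 = 64.1% — pass (85% max)
Credit 732 → row 697–739; LTV 64.1% → column ≤65%. Grid cell → 7.7%.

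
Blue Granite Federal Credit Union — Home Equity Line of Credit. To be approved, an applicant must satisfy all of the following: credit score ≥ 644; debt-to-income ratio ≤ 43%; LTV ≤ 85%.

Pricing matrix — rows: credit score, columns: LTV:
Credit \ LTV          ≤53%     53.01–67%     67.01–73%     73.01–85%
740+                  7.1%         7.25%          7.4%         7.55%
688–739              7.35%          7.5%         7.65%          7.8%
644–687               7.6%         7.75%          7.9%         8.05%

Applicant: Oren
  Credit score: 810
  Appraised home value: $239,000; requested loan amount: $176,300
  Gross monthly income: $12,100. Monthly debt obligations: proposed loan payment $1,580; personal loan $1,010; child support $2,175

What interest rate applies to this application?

7.55%

Credit score 810 ≥ 644; Total monthly debts = (1,580 + 1,010 + 2,175) = 4,765. DTI = 4,765/12,100 = 39.4% ≤ 43%
LTV = 176,300/239,000 = 73.8% ≤ 85%
Credit 810 → row 740+; LTV 73.8% → column 73.01–85%. Grid cell → 7.55%.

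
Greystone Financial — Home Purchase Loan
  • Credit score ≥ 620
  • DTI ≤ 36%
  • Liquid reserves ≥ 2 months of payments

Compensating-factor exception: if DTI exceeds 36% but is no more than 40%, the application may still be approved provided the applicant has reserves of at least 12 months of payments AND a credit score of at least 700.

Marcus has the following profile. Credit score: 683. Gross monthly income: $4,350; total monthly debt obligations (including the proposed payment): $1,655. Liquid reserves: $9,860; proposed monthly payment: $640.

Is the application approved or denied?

Credit score 683 ≥ 620 (meets base)
DTI = 1,655/4,350 = 38% > 36% — standard DTI limit exceeded.
Reserves: 9,860 ÷ 640 = 15.4 months (meets 2-month minimum)
DTI 38% is within the 36%–40% exception band; checking compensating factors.
Override check — reserves: 15.4 mo (ok); score: 683 (below 700).
Compensating-factor requirement not fully met.

Denied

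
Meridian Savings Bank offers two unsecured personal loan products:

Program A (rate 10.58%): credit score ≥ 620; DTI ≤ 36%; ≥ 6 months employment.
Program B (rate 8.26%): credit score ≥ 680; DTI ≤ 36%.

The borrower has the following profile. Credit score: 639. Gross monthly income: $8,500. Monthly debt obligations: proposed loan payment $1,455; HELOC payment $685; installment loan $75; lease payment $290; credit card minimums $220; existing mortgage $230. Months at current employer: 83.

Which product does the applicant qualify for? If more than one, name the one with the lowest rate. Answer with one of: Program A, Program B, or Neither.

Program A

Total debts = (1,455 + 685 + 75 + 290 + 220 + 230) = 2,955; DTI = 2,955/8,500 = 34.8%.
Program A: score 639 ≥ 620; DTI 34.8% ≤ 36%; employment 83 ≥ 6 mo → qualifies.
Program B: score 639 < 680; DTI 34.8% ≤ 36% → does not qualify.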